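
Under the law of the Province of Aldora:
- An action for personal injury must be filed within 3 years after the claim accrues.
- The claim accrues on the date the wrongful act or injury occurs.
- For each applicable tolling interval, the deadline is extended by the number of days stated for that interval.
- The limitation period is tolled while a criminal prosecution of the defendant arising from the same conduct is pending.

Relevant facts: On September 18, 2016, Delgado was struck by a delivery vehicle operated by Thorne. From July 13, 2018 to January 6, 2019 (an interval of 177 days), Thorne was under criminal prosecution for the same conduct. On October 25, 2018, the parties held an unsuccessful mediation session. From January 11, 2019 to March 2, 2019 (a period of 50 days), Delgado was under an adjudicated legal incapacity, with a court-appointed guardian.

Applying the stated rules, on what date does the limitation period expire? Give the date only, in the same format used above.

The limitation period began to run on September 18, 2016.
3 years from September 18, 2016 is September 18, 2019.
The pending criminal prosecution from July 13, 2018 to January 6, 2019 tolled the period for 177 days, extending the deadline to March 13, 2020.
The plaintiff's legal incapacity from January 11, 2019 to March 2, 2019 does not toll the period, because no stated rule makes the plaintiff's incapacity a tolling event.
Nothing else in the chronology tolls or restarts the period.

March 13, 2020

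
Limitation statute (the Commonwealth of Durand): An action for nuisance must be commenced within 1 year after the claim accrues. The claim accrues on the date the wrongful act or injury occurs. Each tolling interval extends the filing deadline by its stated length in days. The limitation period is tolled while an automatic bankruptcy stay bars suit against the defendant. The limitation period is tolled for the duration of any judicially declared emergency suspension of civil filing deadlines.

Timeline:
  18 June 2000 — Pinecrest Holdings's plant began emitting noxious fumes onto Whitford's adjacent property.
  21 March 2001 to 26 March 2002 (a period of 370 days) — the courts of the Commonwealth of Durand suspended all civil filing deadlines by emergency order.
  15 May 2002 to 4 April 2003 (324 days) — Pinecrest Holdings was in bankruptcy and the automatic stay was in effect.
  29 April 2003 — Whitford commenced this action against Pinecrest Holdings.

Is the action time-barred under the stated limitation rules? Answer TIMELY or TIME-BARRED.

TIMELY

The claim accrued on 18 June 2000, the date of the act.
1 year from 18 June 2000 is 18 June 2001.
Because the emergency suspension of filing deadlines ran from 21 March 2001 to 26 March 2002, the deadline is extended by 370 days to 23 June 2002.
Because the automatic bankruptcy stay ran from 15 May 2002 to 4 April 2003, the deadline is extended by 324 days to 13 May 2003.
Whitford filed on 29 April 2003, before the 13 May 2003 deadline, so the action is timely.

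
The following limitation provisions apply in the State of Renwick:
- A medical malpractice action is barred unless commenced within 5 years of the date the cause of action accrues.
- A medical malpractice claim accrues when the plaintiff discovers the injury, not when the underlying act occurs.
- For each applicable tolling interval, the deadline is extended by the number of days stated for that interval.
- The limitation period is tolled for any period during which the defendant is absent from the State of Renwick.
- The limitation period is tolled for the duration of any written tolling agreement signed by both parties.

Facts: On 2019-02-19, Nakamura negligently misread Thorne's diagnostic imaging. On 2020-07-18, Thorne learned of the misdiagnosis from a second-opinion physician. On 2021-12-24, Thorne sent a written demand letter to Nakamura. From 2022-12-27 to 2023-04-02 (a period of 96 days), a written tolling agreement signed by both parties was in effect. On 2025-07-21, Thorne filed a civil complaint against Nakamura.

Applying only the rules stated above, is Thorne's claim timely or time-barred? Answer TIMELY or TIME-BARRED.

The claim did not accrue until Thorne discovered the injury on 2020-07-18; the 2019-02-19 act date does not start the clock under the stated rule.
Adding the 5 years base period to 2020-07-18 gives a deadline of 2025-07-18, before any tolling.
The written tolling agreement from 2022-12-27 to 2023-04-02 tolled the period for 96 days, extending the deadline to 2025-10-22.
The other events in the timeline have no effect on the limitation period under the stated rules.
Thorne filed on 2025-07-21, before the 2025-10-22 deadline, so the action is timely.

TIMELY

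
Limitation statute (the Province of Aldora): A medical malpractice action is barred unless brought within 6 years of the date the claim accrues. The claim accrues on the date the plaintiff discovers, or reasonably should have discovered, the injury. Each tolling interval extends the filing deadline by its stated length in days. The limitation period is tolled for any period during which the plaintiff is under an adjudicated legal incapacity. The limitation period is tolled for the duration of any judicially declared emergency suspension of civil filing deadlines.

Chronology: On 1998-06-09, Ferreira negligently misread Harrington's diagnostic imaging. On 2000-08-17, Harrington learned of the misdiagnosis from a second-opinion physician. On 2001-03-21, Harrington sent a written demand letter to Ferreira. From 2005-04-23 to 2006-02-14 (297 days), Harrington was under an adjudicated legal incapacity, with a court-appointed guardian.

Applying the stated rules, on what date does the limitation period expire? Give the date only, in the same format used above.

The claim did not accrue until Harrington discovered the injury on 2000-08-17; the 1998-06-09 act date does not start the clock under the stated rule.
The untolled deadline — 6 years after 2000-08-17 — is 2006-08-17.
The plaintiff's legal incapacity from 2005-04-23 to 2006-02-14 tolled the period for 297 days, extending the deadline to 2007-06-10.
None of the other events listed affects the running of the period under the stated rules.

2007-06-10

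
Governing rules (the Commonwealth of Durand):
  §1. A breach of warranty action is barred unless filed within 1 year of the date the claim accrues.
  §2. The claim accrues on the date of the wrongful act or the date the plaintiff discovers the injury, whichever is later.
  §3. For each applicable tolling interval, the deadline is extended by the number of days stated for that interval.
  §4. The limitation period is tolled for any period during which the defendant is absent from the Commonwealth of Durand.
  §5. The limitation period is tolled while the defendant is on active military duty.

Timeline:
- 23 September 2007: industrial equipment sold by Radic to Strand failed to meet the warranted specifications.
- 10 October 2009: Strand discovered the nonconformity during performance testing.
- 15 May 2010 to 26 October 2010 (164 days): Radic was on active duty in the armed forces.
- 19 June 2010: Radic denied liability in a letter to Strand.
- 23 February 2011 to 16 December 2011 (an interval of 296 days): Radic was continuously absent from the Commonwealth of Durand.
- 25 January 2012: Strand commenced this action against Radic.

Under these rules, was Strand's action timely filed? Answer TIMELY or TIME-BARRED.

The claim accrued on 10 October 2009 — the later of the 23 September 2007 act and the 10 October 2009 discovery.
The untolled deadline — 1 year after 10 October 2009 — is 10 October 2010.
The defendant's active military service from 15 May 2010 to 26 October 2010 tolled the period for 164 days, extending the deadline to 23 March 2011.
The defendant's absence from the jurisdiction from 23 February 2011 to 16 December 2011 tolled the period for 296 days, extending the deadline to 13 January 2012.
The other events in the timeline have no effect on the limitation period under the stated rules.
Filing on 25 January 2012 missed the 13 January 2012 deadline — the action is time-barred.

TIME-BARRED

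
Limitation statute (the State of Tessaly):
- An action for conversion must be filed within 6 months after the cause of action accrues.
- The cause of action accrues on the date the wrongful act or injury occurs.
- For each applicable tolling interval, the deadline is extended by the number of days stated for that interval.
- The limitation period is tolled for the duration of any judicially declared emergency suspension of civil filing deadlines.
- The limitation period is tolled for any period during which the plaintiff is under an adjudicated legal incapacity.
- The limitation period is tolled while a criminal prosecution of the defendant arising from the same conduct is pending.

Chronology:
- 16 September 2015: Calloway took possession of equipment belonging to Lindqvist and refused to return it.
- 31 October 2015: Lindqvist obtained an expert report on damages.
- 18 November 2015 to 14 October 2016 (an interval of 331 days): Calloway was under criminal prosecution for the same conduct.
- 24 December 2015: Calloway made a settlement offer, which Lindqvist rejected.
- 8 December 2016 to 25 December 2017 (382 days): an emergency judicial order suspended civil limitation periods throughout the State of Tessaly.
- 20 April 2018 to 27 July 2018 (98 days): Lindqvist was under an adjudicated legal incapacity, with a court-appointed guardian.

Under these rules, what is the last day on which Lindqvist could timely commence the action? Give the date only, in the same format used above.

27 February 2018

The cause of action accrued on 16 September 2015, the date of the act.
The untolled deadline — 6 months after 16 September 2015 — is 16 March 2016.
The period was tolled for 331 days by the pending criminal prosecution (18 November 2015 to 14 October 2016), pushing the deadline to 10 February 2017.
The emergency suspension of filing deadlines from 8 December 2016 to 25 December 2017 tolled the period for 382 days, extending the deadline to 27 February 2018.
The plaintiff's legal incapacity from 20 April 2018 to 27 July 2018 began after the period had already run on 27 February 2018, so it has no tolling effect.
None of the other events listed affects the running of the period under the stated rules.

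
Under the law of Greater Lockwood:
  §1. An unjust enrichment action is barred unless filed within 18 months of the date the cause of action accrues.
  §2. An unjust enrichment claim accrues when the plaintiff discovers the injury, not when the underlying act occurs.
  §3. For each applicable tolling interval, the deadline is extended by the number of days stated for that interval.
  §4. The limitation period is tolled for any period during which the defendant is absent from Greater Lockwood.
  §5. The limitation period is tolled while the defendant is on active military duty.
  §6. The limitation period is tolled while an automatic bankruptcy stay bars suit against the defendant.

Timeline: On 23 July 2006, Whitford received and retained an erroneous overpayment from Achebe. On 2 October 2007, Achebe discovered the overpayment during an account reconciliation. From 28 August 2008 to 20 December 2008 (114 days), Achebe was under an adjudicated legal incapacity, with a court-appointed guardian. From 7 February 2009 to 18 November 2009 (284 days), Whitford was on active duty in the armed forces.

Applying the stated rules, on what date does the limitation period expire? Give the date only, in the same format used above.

Accrual is tied to discovery, so the period began on 2 October 2007 rather than on 23 July 2006 when the act occurred.
The untolled deadline — 18 months after 2 October 2007 — is 2 April 2009.
Because the defendant's active military service ran from 7 February 2009 to 18 November 2009, the deadline is extended by 284 days to 11 January 2010.
No stated provision tolls the period for the plaintiff's incapacity, so the interval from 28 August 2008 to 20 December 2008 has no effect on the deadline.

11 January 2010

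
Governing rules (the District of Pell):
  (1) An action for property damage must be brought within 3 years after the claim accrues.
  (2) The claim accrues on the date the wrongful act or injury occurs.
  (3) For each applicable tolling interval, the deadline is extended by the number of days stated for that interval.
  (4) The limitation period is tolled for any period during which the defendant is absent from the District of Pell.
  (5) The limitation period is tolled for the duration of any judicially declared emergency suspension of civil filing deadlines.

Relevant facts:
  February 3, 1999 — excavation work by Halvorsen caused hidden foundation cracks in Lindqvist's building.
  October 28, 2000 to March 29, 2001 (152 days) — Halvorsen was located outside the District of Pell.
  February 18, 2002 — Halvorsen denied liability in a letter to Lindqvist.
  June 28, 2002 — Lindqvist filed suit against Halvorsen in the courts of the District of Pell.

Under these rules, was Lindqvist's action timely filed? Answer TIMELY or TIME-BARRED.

The claim accrued on February 3, 1999, the date of the act.
The untolled deadline — 3 years after February 3, 1999 — is February 3, 2002.
Because the defendant's absence from the jurisdiction ran from October 28, 2000 to March 29, 2001, the deadline is extended by 152 days to July 5, 2002.
Nothing else in the chronology tolls or restarts the period.
Lindqvist filed on June 28, 2002, before the July 5, 2002 deadline, so the action is timely.

TIMELY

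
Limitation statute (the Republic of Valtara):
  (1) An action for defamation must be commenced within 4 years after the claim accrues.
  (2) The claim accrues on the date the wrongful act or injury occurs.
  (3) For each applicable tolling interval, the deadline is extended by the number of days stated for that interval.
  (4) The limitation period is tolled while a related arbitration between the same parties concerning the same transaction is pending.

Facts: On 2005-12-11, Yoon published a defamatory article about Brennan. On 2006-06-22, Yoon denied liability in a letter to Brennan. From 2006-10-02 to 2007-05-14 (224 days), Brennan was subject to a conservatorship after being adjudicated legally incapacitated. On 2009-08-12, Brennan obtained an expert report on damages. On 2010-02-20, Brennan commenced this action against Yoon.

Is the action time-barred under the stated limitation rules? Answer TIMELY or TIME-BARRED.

The claim accrued on 2005-12-11, the date of the act.
Adding the 4 years base period to 2005-12-11 gives a deadline of 2009-12-11, before any tolling.
No stated provision tolls the period for the plaintiff's incapacity, so the interval from 2006-10-02 to 2007-05-14 has no effect on the deadline.
None of the other events listed affects the running of the period under the stated rules.
The 2010-02-20 filing falls after the 2009-12-11 deadline; the claim is time-barred.

TIME-BARRED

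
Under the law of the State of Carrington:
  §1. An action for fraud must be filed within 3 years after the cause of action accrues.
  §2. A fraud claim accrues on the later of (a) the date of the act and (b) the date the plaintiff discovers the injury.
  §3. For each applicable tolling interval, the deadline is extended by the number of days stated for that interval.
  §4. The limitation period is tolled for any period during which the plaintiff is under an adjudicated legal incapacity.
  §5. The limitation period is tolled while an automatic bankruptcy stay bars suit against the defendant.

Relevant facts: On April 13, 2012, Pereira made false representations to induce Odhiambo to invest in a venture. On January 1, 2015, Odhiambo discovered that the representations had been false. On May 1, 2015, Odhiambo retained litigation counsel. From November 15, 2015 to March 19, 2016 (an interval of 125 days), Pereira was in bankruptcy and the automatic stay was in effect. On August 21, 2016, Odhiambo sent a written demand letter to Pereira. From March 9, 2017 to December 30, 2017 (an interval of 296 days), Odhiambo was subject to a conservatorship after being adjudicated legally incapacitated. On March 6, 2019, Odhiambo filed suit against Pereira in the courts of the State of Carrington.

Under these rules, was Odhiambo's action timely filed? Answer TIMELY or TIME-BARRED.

TIME-BARRED

Because discovery on January 1, 2015 post-dates the April 13, 2012 act, accrual under the later-of rule falls on January 1, 2015.
Adding the 3 years base period to January 1, 2015 gives a deadline of January 1, 2018, before any tolling.
The automatic bankruptcy stay from November 15, 2015 to March 19, 2016 tolled the period for 125 days, extending the deadline to May 6, 2018.
The plaintiff's legal incapacity from March 9, 2017 to December 30, 2017 tolled the period for 296 days, extending the deadline to February 26, 2019.
None of the other events listed affects the running of the period under the stated rules.
Filing on March 6, 2019 missed the February 26, 2019 deadline — the action is time-barred.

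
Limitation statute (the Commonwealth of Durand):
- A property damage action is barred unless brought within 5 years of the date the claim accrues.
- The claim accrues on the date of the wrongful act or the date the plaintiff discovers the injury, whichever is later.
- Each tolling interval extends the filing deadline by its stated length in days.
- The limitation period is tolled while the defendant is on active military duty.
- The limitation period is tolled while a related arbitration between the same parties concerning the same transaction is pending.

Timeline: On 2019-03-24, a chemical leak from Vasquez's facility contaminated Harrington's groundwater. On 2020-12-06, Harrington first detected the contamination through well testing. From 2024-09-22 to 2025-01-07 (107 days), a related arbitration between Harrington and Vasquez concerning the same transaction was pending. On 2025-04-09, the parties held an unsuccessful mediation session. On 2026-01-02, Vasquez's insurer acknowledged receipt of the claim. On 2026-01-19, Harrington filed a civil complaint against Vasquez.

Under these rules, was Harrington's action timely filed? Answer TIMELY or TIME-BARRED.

The claim accrued on 2020-12-06 — the later of the 2019-03-24 act and the 2020-12-06 discovery.
5 years from 2020-12-06 is 2025-12-06.
Because the pending related arbitration ran from 2024-09-22 to 2025-01-07, the deadline is extended by 107 days to 2026-03-23.
Nothing else in the chronology tolls or restarts the period.
Harrington filed on 2026-01-19, before the 2026-03-23 deadline, so the action is timely.

TIMELY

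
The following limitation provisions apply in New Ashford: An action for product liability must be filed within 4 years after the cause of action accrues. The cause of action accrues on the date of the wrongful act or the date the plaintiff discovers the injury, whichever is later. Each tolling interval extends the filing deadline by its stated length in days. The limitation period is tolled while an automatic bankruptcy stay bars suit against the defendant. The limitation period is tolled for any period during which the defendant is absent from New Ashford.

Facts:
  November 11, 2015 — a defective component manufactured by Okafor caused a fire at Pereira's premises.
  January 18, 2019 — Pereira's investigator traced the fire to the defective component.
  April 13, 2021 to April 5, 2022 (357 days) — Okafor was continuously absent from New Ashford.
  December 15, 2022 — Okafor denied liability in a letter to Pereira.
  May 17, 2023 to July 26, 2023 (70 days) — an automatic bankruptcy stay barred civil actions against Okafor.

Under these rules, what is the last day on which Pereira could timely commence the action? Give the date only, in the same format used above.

Taking the later of the act (November 11, 2015) and discovery (January 18, 2019), the claim accrued on January 18, 2019.
Adding the 4 years base period to January 18, 2019 gives a deadline of January 18, 2023, before any tolling.
Because the defendant's absence from the jurisdiction ran from April 13, 2021 to April 5, 2022, the deadline is extended by 357 days to January 10, 2024.
The automatic bankruptcy stay from May 17, 2023 to July 26, 2023 tolled the period for 70 days, extending the deadline to March 20, 2024.
The other events in the timeline have no effect on the limitation period under the stated rules.

March 20, 2024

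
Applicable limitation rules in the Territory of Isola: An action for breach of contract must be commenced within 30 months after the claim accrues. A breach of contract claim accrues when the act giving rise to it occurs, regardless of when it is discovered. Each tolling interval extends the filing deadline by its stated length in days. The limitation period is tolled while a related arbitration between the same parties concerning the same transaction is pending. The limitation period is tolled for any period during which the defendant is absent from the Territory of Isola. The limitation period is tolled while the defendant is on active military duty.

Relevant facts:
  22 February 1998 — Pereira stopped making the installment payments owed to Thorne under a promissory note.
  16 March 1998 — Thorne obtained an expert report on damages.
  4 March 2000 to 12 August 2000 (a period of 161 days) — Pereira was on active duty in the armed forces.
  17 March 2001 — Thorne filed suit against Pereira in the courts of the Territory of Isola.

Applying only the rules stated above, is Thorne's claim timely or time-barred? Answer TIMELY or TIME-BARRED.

TIME-BARRED

The limitation period began to run on 22 February 1998.
Adding the 30 months base period to 22 February 1998 gives a deadline of 22 August 2000, before any tolling.
Because the defendant's active military service ran from 4 March 2000 to 12 August 2000, the deadline is extended by 161 days to 30 January 2001.
The other events in the timeline have no effect on the limitation period under the stated rules.
Thorne filed on 17 March 2001, after the 30 January 2001 deadline, so the action is time-barred.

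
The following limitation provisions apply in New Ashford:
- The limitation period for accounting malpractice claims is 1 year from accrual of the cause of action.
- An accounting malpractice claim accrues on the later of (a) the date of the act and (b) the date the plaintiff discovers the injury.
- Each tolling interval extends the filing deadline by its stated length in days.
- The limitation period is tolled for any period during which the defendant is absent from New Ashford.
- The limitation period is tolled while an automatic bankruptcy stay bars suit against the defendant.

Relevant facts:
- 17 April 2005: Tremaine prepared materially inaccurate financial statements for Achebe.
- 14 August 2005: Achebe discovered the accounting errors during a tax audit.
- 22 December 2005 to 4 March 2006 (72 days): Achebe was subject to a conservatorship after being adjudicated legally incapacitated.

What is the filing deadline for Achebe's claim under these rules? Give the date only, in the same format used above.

14 August 2006

The claim accrued on 14 August 2005 — the later of the 17 April 2005 act and the 14 August 2005 discovery.
The untolled deadline — 1 year after 14 August 2005 — is 14 August 2006.
No stated provision tolls the period for the plaintiff's incapacity, so the interval from 22 December 2005 to 4 March 2006 has no effect on the deadline.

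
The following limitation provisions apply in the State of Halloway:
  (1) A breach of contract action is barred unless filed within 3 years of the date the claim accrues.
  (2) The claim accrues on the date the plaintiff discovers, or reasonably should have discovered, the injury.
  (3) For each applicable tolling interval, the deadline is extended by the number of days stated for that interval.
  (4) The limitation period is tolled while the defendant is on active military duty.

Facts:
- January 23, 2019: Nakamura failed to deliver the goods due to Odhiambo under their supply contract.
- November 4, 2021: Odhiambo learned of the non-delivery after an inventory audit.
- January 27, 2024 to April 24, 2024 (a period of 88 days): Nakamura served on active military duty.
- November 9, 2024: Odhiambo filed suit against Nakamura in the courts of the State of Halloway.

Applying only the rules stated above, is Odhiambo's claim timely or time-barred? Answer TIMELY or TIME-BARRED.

The claim did not accrue until Odhiambo discovered the injury on November 4, 2021; the January 23, 2019 act date does not start the clock under the stated rule.
Adding the 3 years base period to November 4, 2021 gives a deadline of November 4, 2024, before any tolling.
The defendant's active military service from January 27, 2024 to April 24, 2024 tolled the period for 88 days, extending the deadline to January 31, 2025.
Filing on November 9, 2024 beat the January 31, 2025 deadline — the action is timely.

TIMELY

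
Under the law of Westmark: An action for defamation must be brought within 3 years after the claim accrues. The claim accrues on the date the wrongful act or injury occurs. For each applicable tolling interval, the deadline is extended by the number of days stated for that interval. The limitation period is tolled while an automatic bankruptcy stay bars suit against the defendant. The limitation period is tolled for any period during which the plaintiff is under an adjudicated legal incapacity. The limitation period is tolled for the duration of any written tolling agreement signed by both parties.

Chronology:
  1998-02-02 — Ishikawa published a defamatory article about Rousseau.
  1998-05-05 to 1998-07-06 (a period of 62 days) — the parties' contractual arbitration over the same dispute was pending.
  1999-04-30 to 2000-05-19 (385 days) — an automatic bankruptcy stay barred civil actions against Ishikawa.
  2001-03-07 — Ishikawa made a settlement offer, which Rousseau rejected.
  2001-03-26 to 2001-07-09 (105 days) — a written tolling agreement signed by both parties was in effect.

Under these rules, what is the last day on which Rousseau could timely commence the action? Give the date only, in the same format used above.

2002-06-07

The limitation period began to run on 1998-02-02.
The untolled deadline — 3 years after 1998-02-02 — is 2001-02-02.
The period was tolled for 385 days by the automatic bankruptcy stay (1999-04-30 to 2000-05-19), pushing the deadline to 2002-02-22.
The period was tolled for 105 days by the written tolling agreement (2001-03-26 to 2001-07-09), pushing the deadline to 2002-06-07.
The pending related arbitration from 1998-05-05 to 1998-07-06 does not toll the period, because no stated rule makes a pending arbitration a tolling event.
The other events in the timeline have no effect on the limitation period under the stated rules.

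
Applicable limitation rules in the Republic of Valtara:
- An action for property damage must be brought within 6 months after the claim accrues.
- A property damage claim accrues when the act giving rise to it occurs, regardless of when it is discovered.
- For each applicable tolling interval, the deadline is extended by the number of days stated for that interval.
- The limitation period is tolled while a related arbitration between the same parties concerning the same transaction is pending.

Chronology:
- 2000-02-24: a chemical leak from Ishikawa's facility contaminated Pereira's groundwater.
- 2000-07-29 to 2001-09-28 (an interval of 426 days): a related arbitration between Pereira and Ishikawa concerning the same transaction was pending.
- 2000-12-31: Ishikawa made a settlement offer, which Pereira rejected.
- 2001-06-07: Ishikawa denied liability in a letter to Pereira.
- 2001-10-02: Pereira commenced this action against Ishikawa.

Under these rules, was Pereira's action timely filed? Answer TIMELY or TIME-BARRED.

TIMELY

The limitation period began to run on 2000-02-24.
The untolled deadline — 6 months after 2000-02-24 — is 2000-08-24.
Because the pending related arbitration ran from 2000-07-29 to 2001-09-28, the deadline is extended by 426 days to 2001-10-24.
The other events in the timeline have no effect on the limitation period under the stated rules.
The 2001-10-02 filing precedes the 2001-10-24 deadline; the claim is timely.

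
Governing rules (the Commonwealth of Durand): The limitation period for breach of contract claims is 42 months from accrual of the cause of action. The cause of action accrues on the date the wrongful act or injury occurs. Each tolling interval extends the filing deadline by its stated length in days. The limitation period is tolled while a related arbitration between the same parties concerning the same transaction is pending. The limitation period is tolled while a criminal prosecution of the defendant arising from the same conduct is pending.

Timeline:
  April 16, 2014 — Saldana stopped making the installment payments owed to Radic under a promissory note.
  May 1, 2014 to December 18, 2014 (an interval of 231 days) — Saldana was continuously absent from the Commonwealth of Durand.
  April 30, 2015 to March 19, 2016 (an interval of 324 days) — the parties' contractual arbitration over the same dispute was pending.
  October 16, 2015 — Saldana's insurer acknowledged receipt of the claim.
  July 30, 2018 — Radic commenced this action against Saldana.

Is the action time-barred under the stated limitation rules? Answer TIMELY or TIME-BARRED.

The claim accrued on April 16, 2014, when the wrongful act occurred.
42 months from April 16, 2014 is October 16, 2017.
Because the pending related arbitration ran from April 30, 2015 to March 19, 2016, the deadline is extended by 324 days to September 5, 2018.
The defendant's absence from the jurisdiction from May 1, 2014 to December 18, 2014 does not toll the period, because no stated rule makes the defendant's absence a tolling event.
None of the other events listed affects the running of the period under the stated rules.
Radic filed on July 30, 2018, before the September 5, 2018 deadline, so the action is timely.

TIMELY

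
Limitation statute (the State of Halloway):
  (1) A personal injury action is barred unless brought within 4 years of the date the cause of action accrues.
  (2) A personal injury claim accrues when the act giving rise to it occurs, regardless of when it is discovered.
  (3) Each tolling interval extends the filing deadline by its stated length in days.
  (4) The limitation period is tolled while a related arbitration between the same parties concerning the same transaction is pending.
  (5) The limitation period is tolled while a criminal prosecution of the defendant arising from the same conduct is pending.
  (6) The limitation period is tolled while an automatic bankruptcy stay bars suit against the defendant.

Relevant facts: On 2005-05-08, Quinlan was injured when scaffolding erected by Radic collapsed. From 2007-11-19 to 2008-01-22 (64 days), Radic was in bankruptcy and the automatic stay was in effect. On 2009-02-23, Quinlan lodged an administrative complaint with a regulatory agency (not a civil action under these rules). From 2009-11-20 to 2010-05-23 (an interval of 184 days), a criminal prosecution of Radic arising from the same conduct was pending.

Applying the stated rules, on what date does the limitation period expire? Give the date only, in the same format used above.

2009-07-11

The limitation period began to run on 2005-05-08.
Adding the 4 years base period to 2005-05-08 gives a deadline of 2009-05-08, before any tolling.
The automatic bankruptcy stay from 2007-11-19 to 2008-01-22 tolled the period for 64 days, extending the deadline to 2009-07-11.
The pending criminal prosecution starting 2009-11-20 came too late — the period had run on 2009-07-11 — and so does not extend the deadline.
Nothing else in the chronology tolls or restarts the period.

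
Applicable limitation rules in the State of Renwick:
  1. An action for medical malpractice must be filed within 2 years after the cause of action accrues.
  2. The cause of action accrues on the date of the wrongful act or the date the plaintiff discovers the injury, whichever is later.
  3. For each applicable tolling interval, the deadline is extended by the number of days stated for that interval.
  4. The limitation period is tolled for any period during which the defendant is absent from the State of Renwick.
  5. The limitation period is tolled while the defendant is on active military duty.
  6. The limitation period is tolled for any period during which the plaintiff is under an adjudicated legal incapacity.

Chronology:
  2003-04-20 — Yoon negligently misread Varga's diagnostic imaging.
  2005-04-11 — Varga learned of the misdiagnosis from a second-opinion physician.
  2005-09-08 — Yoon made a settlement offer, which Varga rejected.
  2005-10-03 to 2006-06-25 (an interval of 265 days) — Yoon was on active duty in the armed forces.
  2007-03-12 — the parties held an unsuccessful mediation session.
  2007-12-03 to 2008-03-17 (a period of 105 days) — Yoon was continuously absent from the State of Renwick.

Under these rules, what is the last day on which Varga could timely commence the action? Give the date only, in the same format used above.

2008-04-15

Because discovery on 2005-04-11 post-dates the 2003-04-20 act, accrual under the later-of rule falls on 2005-04-11.
Adding the 2 years base period to 2005-04-11 gives a deadline of 2007-04-11, before any tolling.
The period was tolled for 265 days by the defendant's active military service (2005-10-03 to 2006-06-25), pushing the deadline to 2008-01-01.
The defendant's absence from the jurisdiction from 2007-12-03 to 2008-03-17 tolled the period for 105 days, extending the deadline to 2008-04-15.
The other events in the timeline have no effect on the limitation period under the stated rules.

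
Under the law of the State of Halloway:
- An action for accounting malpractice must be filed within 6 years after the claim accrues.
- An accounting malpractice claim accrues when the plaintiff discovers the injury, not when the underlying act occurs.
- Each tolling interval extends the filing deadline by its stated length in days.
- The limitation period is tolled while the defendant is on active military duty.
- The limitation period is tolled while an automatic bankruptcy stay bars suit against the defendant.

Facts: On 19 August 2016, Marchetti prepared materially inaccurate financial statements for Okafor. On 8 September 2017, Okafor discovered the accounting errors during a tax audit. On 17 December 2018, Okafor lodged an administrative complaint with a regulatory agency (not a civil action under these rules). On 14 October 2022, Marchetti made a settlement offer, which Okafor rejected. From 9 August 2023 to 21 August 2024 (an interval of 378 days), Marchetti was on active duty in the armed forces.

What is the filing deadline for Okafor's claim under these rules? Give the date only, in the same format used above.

20 September 2024

The claim did not accrue until Okafor discovered the injury on 8 September 2017; the 19 August 2016 act date does not start the clock under the stated rule.
Adding the 6 years base period to 8 September 2017 gives a deadline of 8 September 2023, before any tolling.
Because the defendant's active military service ran from 9 August 2023 to 21 August 2024, the deadline is extended by 378 days to 20 September 2024.
None of the other events listed affects the running of the period under the stated rules.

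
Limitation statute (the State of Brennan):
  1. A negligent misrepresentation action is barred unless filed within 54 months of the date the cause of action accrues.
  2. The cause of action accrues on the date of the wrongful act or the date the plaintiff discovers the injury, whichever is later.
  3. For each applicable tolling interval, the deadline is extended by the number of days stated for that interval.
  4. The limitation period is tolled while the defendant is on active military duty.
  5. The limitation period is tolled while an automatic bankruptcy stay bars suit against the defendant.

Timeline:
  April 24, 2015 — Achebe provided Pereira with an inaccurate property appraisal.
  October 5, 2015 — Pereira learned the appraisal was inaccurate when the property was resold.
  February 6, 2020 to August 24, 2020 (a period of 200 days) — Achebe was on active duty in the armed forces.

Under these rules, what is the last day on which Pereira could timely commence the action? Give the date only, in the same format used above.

October 22, 2020

Because discovery on October 5, 2015 post-dates the April 24, 2015 act, accrual under the later-of rule falls on October 5, 2015.
The untolled deadline — 54 months after October 5, 2015 — is April 5, 2020.
The period was tolled for 200 days by the defendant's active military service (February 6, 2020 to August 24, 2020), pushing the deadline to October 22, 2020.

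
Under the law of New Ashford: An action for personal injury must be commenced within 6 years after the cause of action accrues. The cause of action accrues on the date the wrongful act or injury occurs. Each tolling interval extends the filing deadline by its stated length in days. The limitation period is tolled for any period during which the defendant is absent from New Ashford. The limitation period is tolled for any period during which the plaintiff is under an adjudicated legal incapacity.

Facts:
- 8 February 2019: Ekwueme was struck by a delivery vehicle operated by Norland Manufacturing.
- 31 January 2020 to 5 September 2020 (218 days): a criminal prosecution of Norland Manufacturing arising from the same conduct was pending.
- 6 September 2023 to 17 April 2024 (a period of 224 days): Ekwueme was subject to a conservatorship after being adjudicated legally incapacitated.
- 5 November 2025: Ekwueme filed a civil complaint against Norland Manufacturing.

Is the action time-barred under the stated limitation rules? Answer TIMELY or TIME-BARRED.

TIME-BARRED

The claim accrued on 8 February 2019, when the wrongful act occurred.
The untolled deadline — 6 years after 8 February 2019 — is 8 February 2025.
The plaintiff's legal incapacity from 6 September 2023 to 17 April 2024 tolled the period for 224 days, extending the deadline to 20 September 2025.
No stated provision tolls the period for a criminal prosecution, so the interval from 31 January 2020 to 5 September 2020 has no effect on the deadline.
The 5 November 2025 filing falls after the 20 September 2025 deadline; the claim is time-barred.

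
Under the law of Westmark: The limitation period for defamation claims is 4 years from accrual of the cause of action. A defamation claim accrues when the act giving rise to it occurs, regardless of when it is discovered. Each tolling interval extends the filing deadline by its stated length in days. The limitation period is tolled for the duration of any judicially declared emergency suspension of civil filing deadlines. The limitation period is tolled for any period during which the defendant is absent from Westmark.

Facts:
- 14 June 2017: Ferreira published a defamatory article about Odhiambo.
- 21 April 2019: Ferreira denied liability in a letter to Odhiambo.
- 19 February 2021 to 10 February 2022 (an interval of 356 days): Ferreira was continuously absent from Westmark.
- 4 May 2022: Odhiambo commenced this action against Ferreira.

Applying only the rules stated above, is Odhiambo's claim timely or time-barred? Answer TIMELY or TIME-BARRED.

TIMELY

The claim accrued on 14 June 2017, when the wrongful act occurred.
Adding the 4 years base period to 14 June 2017 gives a deadline of 14 June 2021, before any tolling.
The period was tolled for 356 days by the defendant's absence from the jurisdiction (19 February 2021 to 10 February 2022), pushing the deadline to 5 June 2022.
The other events in the timeline have no effect on the limitation period under the stated rules.
Odhiambo filed on 4 May 2022, before the 5 June 2022 deadline, so the action is timely.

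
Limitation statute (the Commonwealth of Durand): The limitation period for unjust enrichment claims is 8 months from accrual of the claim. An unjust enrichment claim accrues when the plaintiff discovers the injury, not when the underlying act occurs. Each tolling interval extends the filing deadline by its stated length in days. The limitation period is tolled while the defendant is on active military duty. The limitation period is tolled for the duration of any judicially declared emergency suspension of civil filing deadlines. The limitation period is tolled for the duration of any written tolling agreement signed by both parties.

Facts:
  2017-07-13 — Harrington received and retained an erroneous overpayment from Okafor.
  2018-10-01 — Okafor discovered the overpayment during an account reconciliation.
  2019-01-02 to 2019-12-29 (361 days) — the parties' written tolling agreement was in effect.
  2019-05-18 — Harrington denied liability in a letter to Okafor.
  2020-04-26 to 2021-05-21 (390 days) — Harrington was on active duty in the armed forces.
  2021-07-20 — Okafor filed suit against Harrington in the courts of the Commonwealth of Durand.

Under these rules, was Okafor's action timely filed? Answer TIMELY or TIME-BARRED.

The claim did not accrue until Okafor discovered the injury on 2018-10-01; the 2017-07-13 act date does not start the clock under the stated rule.
Adding the 8 months base period to 2018-10-01 gives a deadline of 2019-06-01, before any tolling.
Because the written tolling agreement ran from 2019-01-02 to 2019-12-29, the deadline is extended by 361 days to 2020-05-27.
The defendant's active military service from 2020-04-26 to 2021-05-21 tolled the period for 390 days, extending the deadline to 2021-06-21.
The other events in the timeline have no effect on the limitation period under the stated rules.
Okafor filed on 2021-07-20, after the 2021-06-21 deadline, so the action is time-barred.

TIME-BARRED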